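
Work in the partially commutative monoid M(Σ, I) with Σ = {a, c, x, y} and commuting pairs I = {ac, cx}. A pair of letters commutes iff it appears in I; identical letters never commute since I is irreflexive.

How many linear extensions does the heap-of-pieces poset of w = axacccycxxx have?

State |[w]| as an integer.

drop 0:a onto floor
drop 1:x onto {0:a}
drop 2:a onto {1:x}
drop 3:c onto floor
drop 4:c onto {3:c}
drop 5:c onto {4:c}
drop 6:y onto {2:a, 5:c}
drop 7:c onto {6:y}
drop 8:x onto {6:y}
drop 9:x onto {8:x}
drop 10:x onto {9:x}
ground layer = {0:a, 3:c}
drop-orders for the pieces not yet dropped (sum over which currently-grounded one goes next):
  1 to go: {7} 1  {10} 1
  2 to go: {7,10} 2  {9,10} 1
  3 to go: {7,9,10} 3  {8,9,10} 1
  4 to go: {7,8,9,10} 4
  5 to go: {6,7,8,9,10} 4
  6 to go: {2,6,7,8,9,10} 4  {5,6,7,8,9,10} 4
  7 to go: {1,2,6,7,8,9,10} 4  {2,5,6,7,8,9,10} 8  {4,5,6,7,8,9,10} 4
  8 to go: {0,1,2,6,7,8,9,10} 4  {1,2,5,6,7,8,9,10} 12  {2,4,5,6,7,8,9,10} 12  {3,4,5,6,7,8,9,10} 4
  9 to go: {0,1,2,5,6,7,8,9,10} 16  {1,2,4,5,6,7,8,9,10} 24  {2,3,4,5,6,7,8,9,10} 16
  if 0:a drops first: 40 orders
  if 3:c drops first: 40 orders
heap linearizations: 80

80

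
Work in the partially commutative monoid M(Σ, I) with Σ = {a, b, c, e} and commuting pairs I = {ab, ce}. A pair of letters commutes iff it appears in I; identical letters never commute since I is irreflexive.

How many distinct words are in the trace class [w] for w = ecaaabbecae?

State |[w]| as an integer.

piece 0:e — minimal
piece 1:c — minimal
piece 2:a rests on {0:e, 1:c}
piece 3:a rests on {2:a}
piece 4:a rests on {3:a}
piece 5:b rests on {0:e, 1:c}
piece 6:b rests on {5:b}
piece 7:e rests on {4:a, 6:b}
piece 8:c rests on {4:a, 6:b}
piece 9:a rests on {7:e, 8:c}
piece 10:e rests on {9:a}
minimal pieces: {0:e, 1:c}
ways to finish when only these pieces remain (= sum over removing one remaining piece with nothing left below it):
  1 left: {10}→1
  2 left: {9,10}→1
  3 left: {7,9,10}→1  {8,9,10}→1
  4 left: {7,8,9,10}→2
  5 left: {4,7,8,9,10}→2  {6,7,8,9,10}→2
  6 left: {3,4,7,8,9,10}→2  {4,6,7,8,9,10}→4  {5,6,7,8,9,10}→2
  7 left: {2,3,4,7,8,9,10}→2  {3,4,6,7,8,9,10}→6  {4,5,6,7,8,9,10}→6
  8 left: {2,3,4,6,7,8,9,10}→8  {3,4,5,6,7,8,9,10}→12
  9 left: {2,3,4,5,6,7,8,9,10}→20
  placing 0:e first → 20 extensions
  placing 1:c first → 20 extensions
total linear extensions = 40

40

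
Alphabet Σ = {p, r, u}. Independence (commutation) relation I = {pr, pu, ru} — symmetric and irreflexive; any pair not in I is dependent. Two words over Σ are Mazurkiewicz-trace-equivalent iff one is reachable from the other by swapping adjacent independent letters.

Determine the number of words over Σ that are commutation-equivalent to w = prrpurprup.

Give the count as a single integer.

3150

drop 0:p onto floor
drop 1:r onto floor
drop 2:r onto {1:r}
drop 3:p onto {0:p}
drop 4:u onto floor
drop 5:r onto {2:r}
drop 6:p onto {3:p}
drop 7:r onto {5:r}
drop 8:u onto {4:u}
drop 9:p onto {6:p}
ground layer = {0:p, 1:r, 4:u}
drop-orders for the pieces not yet dropped (sum over which currently-grounded one goes next):
  1 to go: {7} 1  {8} 1  {9} 1
  2 to go: {4,8} 1  {5,7} 1  {6,9} 1  {7,8} 2  {7,9} 2  {8,9} 2
  3 to go: {2,5,7} 1  {3,6,9} 1  {4,7,8} 3  {4,8,9} 3  {5,7,8} 3  {5,7,9} 3  {6,7,9} 3  {6,8,9} 3  {7,8,9} 6
  4 to go: {0,3,6,9} 1  {1,2,5,7} 1  {2,5,7,8} 4  {2,5,7,9} 4  {3,6,7,9} 4  {3,6,8,9} 4  {4,5,7,8} 6  {4,6,8,9} 6  {4,7,8,9} 12  {5,6,7,9} 6  {5,7,8,9} 12  {6,7,8,9} 12
  5 to go: {0,3,6,7,9} 5  {0,3,6,8,9} 5  {1,2,5,7,8} 5  {1,2,5,7,9} 5  {2,4,5,7,8} 10  {2,5,6,7,9} 10  {2,5,7,8,9} 20  {3,4,6,8,9} 10  {3,5,6,7,9} 10  {3,6,7,8,9} 20  {4,5,7,8,9} 30  {4,6,7,8,9} 30  {5,6,7,8,9} 30
  6 to go: {0,3,4,6,8,9} 15  {0,3,5,6,7,9} 15  {0,3,6,7,8,9} 30  {1,2,4,5,7,8} 15  {1,2,5,6,7,9} 15  {1,2,5,7,8,9} 30  {2,3,5,6,7,9} 20  {2,4,5,7,8,9} 60  {2,5,6,7,8,9} 60  {3,4,6,7,8,9} 60  {3,5,6,7,8,9} 60  {4,5,6,7,8,9} 90
  7 to go: {0,2,3,5,6,7,9} 35  {0,3,4,6,7,8,9} 105  {0,3,5,6,7,8,9} 105  {1,2,3,5,6,7,9} 35  {1,2,4,5,7,8,9} 105  {1,2,5,6,7,8,9} 105  {2,3,5,6,7,8,9} 140  {2,4,5,6,7,8,9} 210  {3,4,5,6,7,8,9} 210
  8 to go: {0,1,2,3,5,6,7,9} 70  {0,2,3,5,6,7,8,9} 280  {0,3,4,5,6,7,8,9} 420  {1,2,3,5,6,7,8,9} 280  {1,2,4,5,6,7,8,9} 420  {2,3,4,5,6,7,8,9} 560
  if 0:p drops first: 1260 orders
  if 1:r drops first: 1260 orders
  if 4:u drops first: 630 orders
heap linearizations: 3150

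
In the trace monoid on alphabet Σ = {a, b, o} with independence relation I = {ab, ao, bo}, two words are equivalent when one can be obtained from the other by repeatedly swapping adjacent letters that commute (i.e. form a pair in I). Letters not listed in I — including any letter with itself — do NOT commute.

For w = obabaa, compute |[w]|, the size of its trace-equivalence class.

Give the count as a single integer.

0(o) covers ∅
1(b) covers ∅
2(a) covers ∅
3(b) covers 1:b
4(a) covers 2:a
5(a) covers 4:a
floor of heap: 0:o, 1:b, 2:a
completions by unplaced set U, small U first (add the entries for U minus each lowest piece of U):
  |U|=1: {0}:1  {3}:1  {5}:1
  |U|=2: {0,3}:2  {0,5}:2  {1,3}:1  {3,5}:2  {4,5}:1
  |U|=3: {0,1,3}:3  {0,3,5}:6  {0,4,5}:3  {1,3,5}:3  {2,4,5}:1  {3,4,5}:3
  |U|=4: {0,1,3,5}:12  {0,2,4,5}:4  {0,3,4,5}:12  {1,3,4,5}:6  {2,3,4,5}:4
  start at 0(o): 10
  start at 1(b): 20
  start at 2(a): 30
sum over floor = 60

60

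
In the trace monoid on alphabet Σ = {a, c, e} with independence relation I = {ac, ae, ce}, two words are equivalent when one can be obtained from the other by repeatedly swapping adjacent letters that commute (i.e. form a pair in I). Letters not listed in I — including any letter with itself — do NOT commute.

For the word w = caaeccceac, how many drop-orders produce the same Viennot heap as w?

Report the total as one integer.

#0=c has no predecessor
#1=a has no predecessor
#2=a depends on [1:a]
#3=e has no predecessor
#4=c depends on [0:c]
#5=c depends on [4:c]
#6=c depends on [5:c]
#7=e depends on [3:e]
#8=a depends on [2:a]
#9=c depends on [6:c]
sources: [0:c, 1:a, 3:e]
N(rest) = Σ N(rest − s) over sources s of rest; N(one piece) = 1:
  size 1 → [7]=1  [8]=1  [9]=1
  size 2 → [2,8]=1  [3,7]=1  [6,9]=1  [7,8]=2  [7,9]=2  [8,9]=2
  size 3 → [1,2,8]=1  [2,7,8]=3  [2,8,9]=3  [3,7,8]=3  [3,7,9]=3  [5,6,9]=1  [6,7,9]=3  [6,8,9]=3  [7,8,9]=6
  size 4 → [1,2,7,8]=4  [1,2,8,9]=4  [2,3,7,8]=6  [2,6,8,9]=6  [2,7,8,9]=12  [3,6,7,9]=6  [3,7,8,9]=12  [4,5,6,9]=1  [5,6,7,9]=4  [5,6,8,9]=4  [6,7,8,9]=12
  size 5 → [0,4,5,6,9]=1  [1,2,3,7,8]=10  [1,2,6,8,9]=10  [1,2,7,8,9]=20  [2,3,7,8,9]=30  [2,5,6,8,9]=10  [2,6,7,8,9]=30  [3,5,6,7,9]=10  [3,6,7,8,9]=30  [4,5,6,7,9]=5  [4,5,6,8,9]=5  [5,6,7,8,9]=20
  size 6 → [0,4,5,6,7,9]=6  [0,4,5,6,8,9]=6  [1,2,3,7,8,9]=60  [1,2,5,6,8,9]=20  [1,2,6,7,8,9]=60  [2,3,6,7,8,9]=90  [2,4,5,6,8,9]=15  [2,5,6,7,8,9]=60  [3,4,5,6,7,9]=15  [3,5,6,7,8,9]=60  [4,5,6,7,8,9]=30
  size 7 → [0,2,4,5,6,8,9]=21  [0,3,4,5,6,7,9]=21  [0,4,5,6,7,8,9]=42  [1,2,3,6,7,8,9]=210  [1,2,4,5,6,8,9]=35  [1,2,5,6,7,8,9]=140  [2,3,5,6,7,8,9]=210  [2,4,5,6,7,8,9]=105  [3,4,5,6,7,8,9]=105
  size 8 → [0,1,2,4,5,6,8,9]=56  [0,2,4,5,6,7,8,9]=168  [0,3,4,5,6,7,8,9]=168  [1,2,3,5,6,7,8,9]=560  [1,2,4,5,6,7,8,9]=280  [2,3,4,5,6,7,8,9]=420
  first=0(c) contributes 1260
  first=1(a) contributes 756
  first=3(e) contributes 504
|[w]| = 2520

2520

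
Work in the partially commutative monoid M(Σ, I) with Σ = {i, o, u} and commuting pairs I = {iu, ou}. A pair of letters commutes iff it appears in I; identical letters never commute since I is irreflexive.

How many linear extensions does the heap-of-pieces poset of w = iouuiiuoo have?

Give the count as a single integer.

#0=i has no predecessor
#1=o depends on [0:i]
#2=u has no predecessor
#3=u depends on [2:u]
#4=i depends on [1:o]
#5=i depends on [4:i]
#6=u depends on [3:u]
#7=o depends on [5:i]
#8=o depends on [7:o]
sources: [0:i, 2:u]
N(rest) = Σ N(rest − s) over sources s of rest; N(one piece) = 1:
  size 1 → [6]=1  [8]=1
  size 2 → [3,6]=1  [6,8]=2  [7,8]=1
  size 3 → [2,3,6]=1  [3,6,8]=3  [5,7,8]=1  [6,7,8]=3
  size 4 → [2,3,6,8]=4  [3,6,7,8]=6  [4,5,7,8]=1  [5,6,7,8]=4
  size 5 → [1,4,5,7,8]=1  [2,3,6,7,8]=10  [3,5,6,7,8]=10  [4,5,6,7,8]=5
  size 6 → [0,1,4,5,7,8]=1  [1,4,5,6,7,8]=6  [2,3,5,6,7,8]=20  [3,4,5,6,7,8]=15
  size 7 → [0,1,4,5,6,7,8]=7  [1,3,4,5,6,7,8]=21  [2,3,4,5,6,7,8]=35
  first=0(i) contributes 56
  first=2(u) contributes 28
|[w]| = 84

84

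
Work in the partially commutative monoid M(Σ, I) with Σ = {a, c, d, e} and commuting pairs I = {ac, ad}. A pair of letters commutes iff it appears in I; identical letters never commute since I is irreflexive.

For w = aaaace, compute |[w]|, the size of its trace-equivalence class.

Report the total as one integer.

#0=a has no predecessor
#1=a depends on [0:a]
#2=a depends on [1:a]
#3=a depends on [2:a]
#4=c has no predecessor
#5=e depends on [3:a, 4:c]
sources: [0:a, 4:c]
N(rest) = Σ N(rest − s) over sources s of rest; N(one piece) = 1:
  size 1 → [5]=1
  size 2 → [3,5]=1  [4,5]=1
  size 3 → [2,3,5]=1  [3,4,5]=2
  size 4 → [1,2,3,5]=1  [2,3,4,5]=3
  first=0(a) contributes 4
  first=4(c) contributes 1
|[w]| = 5

5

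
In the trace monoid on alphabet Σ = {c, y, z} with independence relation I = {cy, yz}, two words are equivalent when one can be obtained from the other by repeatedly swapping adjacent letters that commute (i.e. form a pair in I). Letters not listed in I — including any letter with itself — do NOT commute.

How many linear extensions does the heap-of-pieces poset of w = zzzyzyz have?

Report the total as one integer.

21

#0=z has no predecessor
#1=z depends on [0:z]
#2=z depends on [1:z]
#3=y has no predecessor
#4=z depends on [2:z]
#5=y depends on [3:y]
#6=z depends on [4:z]
sources: [0:z, 3:y]
N(rest) = Σ N(rest − s) over sources s of rest; N(one piece) = 1:
  size 1 → [5]=1  [6]=1
  size 2 → [3,5]=1  [4,6]=1  [5,6]=2
  size 3 → [2,4,6]=1  [3,5,6]=3  [4,5,6]=3
  size 4 → [1,2,4,6]=1  [2,4,5,6]=4  [3,4,5,6]=6
  size 5 → [0,1,2,4,6]=1  [1,2,4,5,6]=5  [2,3,4,5,6]=10
  first=0(z) contributes 15
  first=3(y) contributes 6
|[w]| = 21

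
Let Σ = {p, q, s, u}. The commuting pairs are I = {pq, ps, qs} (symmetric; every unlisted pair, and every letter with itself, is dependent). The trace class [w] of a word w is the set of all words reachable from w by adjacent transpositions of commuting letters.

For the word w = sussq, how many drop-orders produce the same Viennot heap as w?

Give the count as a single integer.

3

0(s) covers ∅
1(u) covers 0:s
2(s) covers 1:u
3(s) covers 2:s
4(q) covers 1:u
floor of heap: 0:s
completions by unplaced set U, small U first (add the entries for U minus each lowest piece of U):
  |U|=1: {3}:1  {4}:1
  |U|=2: {2,3}:1  {3,4}:2
  |U|=3: {2,3,4}:3
  start at 0(s): 3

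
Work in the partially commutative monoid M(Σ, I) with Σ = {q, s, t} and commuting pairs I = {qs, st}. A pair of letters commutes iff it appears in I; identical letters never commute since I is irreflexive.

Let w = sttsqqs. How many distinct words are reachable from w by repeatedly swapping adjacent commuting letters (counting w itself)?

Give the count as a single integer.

35

piece 0:s — minimal
piece 1:t — minimal
piece 2:t rests on {1:t}
piece 3:s rests on {0:s}
piece 4:q rests on {2:t}
piece 5:q rests on {4:q}
piece 6:s rests on {3:s}
minimal pieces: {0:s, 1:t}
ways to finish when only these pieces remain (= sum over removing one remaining piece with nothing left below it):
  1 left: {5}→1  {6}→1
  2 left: {3,6}→1  {4,5}→1  {5,6}→2
  3 left: {0,3,6}→1  {2,4,5}→1  {3,5,6}→3  {4,5,6}→3
  4 left: {0,3,5,6}→4  {1,2,4,5}→1  {2,4,5,6}→4  {3,4,5,6}→6
  5 left: {0,3,4,5,6}→10  {1,2,4,5,6}→5  {2,3,4,5,6}→10
  placing 0:s first → 15 extensions
  placing 1:t first → 20 extensions
total linear extensions = 35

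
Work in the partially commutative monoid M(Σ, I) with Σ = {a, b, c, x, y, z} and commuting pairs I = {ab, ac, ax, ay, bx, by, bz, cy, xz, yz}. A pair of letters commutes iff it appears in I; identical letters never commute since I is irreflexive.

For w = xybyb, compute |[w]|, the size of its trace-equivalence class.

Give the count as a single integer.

10

drop 0:x onto floor
drop 1:y onto {0:x}
drop 2:b onto floor
drop 3:y onto {1:y}
drop 4:b onto {2:b}
ground layer = {0:x, 2:b}
drop-orders for the pieces not yet dropped (sum over which currently-grounded one goes next):
  1 to go: {3} 1  {4} 1
  2 to go: {1,3} 1  {2,4} 1  {3,4} 2
  3 to go: {0,1,3} 1  {1,3,4} 3  {2,3,4} 3
  if 0:x drops first: 6 orders
  if 2:b drops first: 4 orders
heap linearizations: 10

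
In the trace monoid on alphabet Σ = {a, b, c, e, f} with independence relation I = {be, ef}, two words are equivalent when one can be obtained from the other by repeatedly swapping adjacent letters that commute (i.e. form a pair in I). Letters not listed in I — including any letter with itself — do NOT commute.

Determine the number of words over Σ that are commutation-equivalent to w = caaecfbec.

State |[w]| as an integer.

#0=c has no predecessor
#1=a depends on [0:c]
#2=a depends on [1:a]
#3=e depends on [2:a]
#4=c depends on [3:e]
#5=f depends on [4:c]
#6=b depends on [5:f]
#7=e depends on [4:c]
#8=c depends on [6:b, 7:e]
sources: [0:c]
N(rest) = Σ N(rest − s) over sources s of rest; N(one piece) = 1:
  size 1 → [8]=1
  size 2 → [6,8]=1  [7,8]=1
  size 3 → [5,6,8]=1  [6,7,8]=2
  size 4 → [5,6,7,8]=3
  size 5 → [4,5,6,7,8]=3
  size 6 → [3,4,5,6,7,8]=3
  size 7 → [2,3,4,5,6,7,8]=3
  first=0(c) contributes 3

3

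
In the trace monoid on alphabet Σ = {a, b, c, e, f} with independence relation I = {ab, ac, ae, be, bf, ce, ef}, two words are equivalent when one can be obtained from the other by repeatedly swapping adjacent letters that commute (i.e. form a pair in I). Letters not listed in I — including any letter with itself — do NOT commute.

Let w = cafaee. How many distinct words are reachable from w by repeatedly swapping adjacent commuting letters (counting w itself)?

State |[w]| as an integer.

30

drop 0:c onto floor
drop 1:a onto floor
drop 2:f onto {0:c, 1:a}
drop 3:a onto {2:f}
drop 4:e onto floor
drop 5:e onto {4:e}
ground layer = {0:c, 1:a, 4:e}
drop-orders for the pieces not yet dropped (sum over which currently-grounded one goes next):
  1 to go: {3} 1  {5} 1
  2 to go: {2,3} 1  {3,5} 2  {4,5} 1
  3 to go: {0,2,3} 1  {1,2,3} 1  {2,3,5} 3  {3,4,5} 3
  4 to go: {0,1,2,3} 2  {0,2,3,5} 4  {1,2,3,5} 4  {2,3,4,5} 6
  if 0:c drops first: 10 orders
  if 1:a drops first: 10 orders
  if 4:e drops first: 10 orders
heap linearizations: 30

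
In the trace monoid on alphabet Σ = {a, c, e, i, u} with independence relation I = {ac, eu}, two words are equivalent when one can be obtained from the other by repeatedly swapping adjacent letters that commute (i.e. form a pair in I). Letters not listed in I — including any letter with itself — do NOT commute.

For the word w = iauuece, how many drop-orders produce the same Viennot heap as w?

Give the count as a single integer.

3

0(i) covers ∅
1(a) covers 0:i
2(u) covers 1:a
3(u) covers 2:u
4(e) covers 1:a
5(c) covers 3:u, 4:e
6(e) covers 5:c
floor of heap: 0:i
completions by unplaced set U, small U first (add the entries for U minus each lowest piece of U):
  |U|=1: {6}:1
  |U|=2: {5,6}:1
  |U|=3: {3,5,6}:1  {4,5,6}:1
  |U|=4: {2,3,5,6}:1  {3,4,5,6}:2
  |U|=5: {2,3,4,5,6}:3
  start at 0(i): 3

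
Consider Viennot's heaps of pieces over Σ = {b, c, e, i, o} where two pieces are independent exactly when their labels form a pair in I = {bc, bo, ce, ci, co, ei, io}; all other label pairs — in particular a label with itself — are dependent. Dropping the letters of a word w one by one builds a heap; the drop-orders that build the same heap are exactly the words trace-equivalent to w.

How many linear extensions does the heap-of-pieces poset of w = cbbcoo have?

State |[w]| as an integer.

piece 0:c — minimal
piece 1:b — minimal
piece 2:b rests on {1:b}
piece 3:c rests on {0:c}
piece 4:o — minimal
piece 5:o rests on {4:o}
minimal pieces: {0:c, 1:b, 4:o}
ways to finish when only these pieces remain (= sum over removing one remaining piece with nothing left below it):
  1 left: {2}→1  {3}→1  {5}→1
  2 left: {0,3}→1  {1,2}→1  {2,3}→2  {2,5}→2  {3,5}→2  {4,5}→1
  3 left: {0,2,3}→3  {0,3,5}→3  {1,2,3}→3  {1,2,5}→3  {2,3,5}→6  {2,4,5}→3  {3,4,5}→3
  4 left: {0,1,2,3}→6  {0,2,3,5}→12  {0,3,4,5}→6  {1,2,3,5}→12  {1,2,4,5}→6  {2,3,4,5}→12
  placing 0:c first → 30 extensions
  placing 1:b first → 30 extensions
  placing 4:o first → 30 extensions
total linear extensions = 90

90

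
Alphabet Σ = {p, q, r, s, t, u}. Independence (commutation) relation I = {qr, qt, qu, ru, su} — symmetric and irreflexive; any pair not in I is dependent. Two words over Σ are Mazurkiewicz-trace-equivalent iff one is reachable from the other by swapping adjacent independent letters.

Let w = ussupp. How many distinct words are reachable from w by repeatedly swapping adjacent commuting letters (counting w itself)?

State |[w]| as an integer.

0(u) covers ∅
1(s) covers ∅
2(s) covers 1:s
3(u) covers 0:u
4(p) covers 2:s, 3:u
5(p) covers 4:p
floor of heap: 0:u, 1:s
completions by unplaced set U, small U first (add the entries for U minus each lowest piece of U):
  |U|=1: {5}:1
  |U|=2: {4,5}:1
  |U|=3: {2,4,5}:1  {3,4,5}:1
  |U|=4: {0,3,4,5}:1  {1,2,4,5}:1  {2,3,4,5}:2
  start at 0(u): 3
  start at 1(s): 3
sum over floor = 6

6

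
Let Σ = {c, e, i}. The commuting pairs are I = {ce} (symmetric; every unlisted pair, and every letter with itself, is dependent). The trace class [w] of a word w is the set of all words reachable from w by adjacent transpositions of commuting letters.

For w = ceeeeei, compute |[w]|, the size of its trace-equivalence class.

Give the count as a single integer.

piece 0:c — minimal
piece 1:e — minimal
piece 2:e rests on {1:e}
piece 3:e rests on {2:e}
piece 4:e rests on {3:e}
piece 5:e rests on {4:e}
piece 6:i rests on {0:c, 5:e}
minimal pieces: {0:c, 1:e}
ways to finish when only these pieces remain (= sum over removing one remaining piece with nothing left below it):
  1 left: {6}→1
  2 left: {0,6}→1  {5,6}→1
  3 left: {0,5,6}→2  {4,5,6}→1
  4 left: {0,4,5,6}→3  {3,4,5,6}→1
  5 left: {0,3,4,5,6}→4  {2,3,4,5,6}→1
  placing 0:c first → 1 extensions
  placing 1:e first → 5 extensions
total linear extensions = 6

6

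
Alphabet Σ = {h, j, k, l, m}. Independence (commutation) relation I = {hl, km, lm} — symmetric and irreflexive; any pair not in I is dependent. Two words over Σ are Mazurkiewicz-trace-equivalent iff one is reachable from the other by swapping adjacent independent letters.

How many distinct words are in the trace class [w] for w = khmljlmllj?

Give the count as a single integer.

12

piece 0:k — minimal
piece 1:h rests on {0:k}
piece 2:m rests on {1:h}
piece 3:l rests on {0:k}
piece 4:j rests on {2:m, 3:l}
piece 5:l rests on {4:j}
piece 6:m rests on {4:j}
piece 7:l rests on {5:l}
piece 8:l rests on {7:l}
piece 9:j rests on {6:m, 8:l}
minimal pieces: {0:k}
ways to finish when only these pieces remain (= sum over removing one remaining piece with nothing left below it):
  1 left: {9}→1
  2 left: {6,9}→1  {8,9}→1
  3 left: {6,8,9}→2  {7,8,9}→1
  4 left: {5,7,8,9}→1  {6,7,8,9}→3
  5 left: {5,6,7,8,9}→4
  6 left: {4,5,6,7,8,9}→4
  7 left: {2,4,5,6,7,8,9}→4  {3,4,5,6,7,8,9}→4
  8 left: {1,2,4,5,6,7,8,9}→4  {2,3,4,5,6,7,8,9}→8
  placing 0:k first → 12 extensions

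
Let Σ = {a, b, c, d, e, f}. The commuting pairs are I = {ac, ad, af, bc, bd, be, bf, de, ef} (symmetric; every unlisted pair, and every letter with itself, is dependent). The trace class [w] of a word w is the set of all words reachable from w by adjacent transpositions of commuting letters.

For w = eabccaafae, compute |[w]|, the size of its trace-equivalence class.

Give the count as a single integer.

77

drop 0:e onto floor
drop 1:a onto {0:e}
drop 2:b onto {1:a}
drop 3:c onto {0:e}
drop 4:c onto {3:c}
drop 5:a onto {2:b}
drop 6:a onto {5:a}
drop 7:f onto {4:c}
drop 8:a onto {6:a}
drop 9:e onto {4:c, 8:a}
ground layer = {0:e}
drop-orders for the pieces not yet dropped (sum over which currently-grounded one goes next):
  1 to go: {7} 1  {9} 1
  2 to go: {7,9} 2  {8,9} 1
  3 to go: {4,7,9} 2  {6,8,9} 1  {7,8,9} 3
  4 to go: {3,4,7,9} 2  {4,7,8,9} 5  {5,6,8,9} 1  {6,7,8,9} 4
  5 to go: {2,5,6,8,9} 1  {3,4,7,8,9} 7  {4,6,7,8,9} 9  {5,6,7,8,9} 5
  6 to go: {1,2,5,6,8,9} 1  {2,5,6,7,8,9} 6  {3,4,6,7,8,9} 16  {4,5,6,7,8,9} 14
  7 to go: {1,2,5,6,7,8,9} 7  {2,4,5,6,7,8,9} 20  {3,4,5,6,7,8,9} 30
  8 to go: {1,2,4,5,6,7,8,9} 27  {2,3,4,5,6,7,8,9} 50
  if 0:e drops first: 77 orders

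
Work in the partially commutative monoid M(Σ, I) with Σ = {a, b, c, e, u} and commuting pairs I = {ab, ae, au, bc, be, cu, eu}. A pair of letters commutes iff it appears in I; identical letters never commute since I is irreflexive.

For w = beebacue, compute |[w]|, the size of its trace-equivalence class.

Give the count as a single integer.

drop 0:b onto floor
drop 1:e onto floor
drop 2:e onto {1:e}
drop 3:b onto {0:b}
drop 4:a onto floor
drop 5:c onto {2:e, 4:a}
drop 6:u onto {3:b}
drop 7:e onto {5:c}
ground layer = {0:b, 1:e, 4:a}
drop-orders for the pieces not yet dropped (sum over which currently-grounded one goes next):
  1 to go: {6} 1  {7} 1
  2 to go: {3,6} 1  {5,7} 1  {6,7} 2
  3 to go: {0,3,6} 1  {2,5,7} 1  {3,6,7} 3  {4,5,7} 1  {5,6,7} 3
  4 to go: {0,3,6,7} 4  {1,2,5,7} 1  {2,4,5,7} 2  {2,5,6,7} 4  {3,5,6,7} 6  {4,5,6,7} 4
  5 to go: {0,3,5,6,7} 10  {1,2,4,5,7} 3  {1,2,5,6,7} 5  {2,3,5,6,7} 10  {2,4,5,6,7} 10  {3,4,5,6,7} 10
  6 to go: {0,2,3,5,6,7} 20  {0,3,4,5,6,7} 20  {1,2,3,5,6,7} 15  {1,2,4,5,6,7} 18  {2,3,4,5,6,7} 30
  if 0:b drops first: 63 orders
  if 1:e drops first: 70 orders
  if 4:a drops first: 35 orders
heap linearizations: 168

168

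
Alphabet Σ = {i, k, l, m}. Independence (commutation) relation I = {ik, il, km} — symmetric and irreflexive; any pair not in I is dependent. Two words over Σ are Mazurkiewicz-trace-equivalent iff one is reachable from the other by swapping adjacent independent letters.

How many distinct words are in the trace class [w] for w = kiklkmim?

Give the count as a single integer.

drop 0:k onto floor
drop 1:i onto floor
drop 2:k onto {0:k}
drop 3:l onto {2:k}
drop 4:k onto {3:l}
drop 5:m onto {1:i, 3:l}
drop 6:i onto {5:m}
drop 7:m onto {6:i}
ground layer = {0:k, 1:i}
drop-orders for the pieces not yet dropped (sum over which currently-grounded one goes next):
  1 to go: {4} 1  {7} 1
  2 to go: {4,7} 2  {6,7} 1
  3 to go: {4,6,7} 3  {5,6,7} 1
  4 to go: {1,5,6,7} 1  {4,5,6,7} 4
  5 to go: {1,4,5,6,7} 5  {3,4,5,6,7} 4
  6 to go: {1,3,4,5,6,7} 9  {2,3,4,5,6,7} 4
  if 0:k drops first: 13 orders
  if 1:i drops first: 4 orders
heap linearizations: 17

17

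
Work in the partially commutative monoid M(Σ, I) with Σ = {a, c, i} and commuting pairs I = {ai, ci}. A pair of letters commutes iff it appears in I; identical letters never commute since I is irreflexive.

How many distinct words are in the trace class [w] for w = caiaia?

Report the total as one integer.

piece 0:c — minimal
piece 1:a rests on {0:c}
piece 2:i — minimal
piece 3:a rests on {1:a}
piece 4:i rests on {2:i}
piece 5:a rests on {3:a}
minimal pieces: {0:c, 2:i}
ways to finish when only these pieces remain (= sum over removing one remaining piece with nothing left below it):
  1 left: {4}→1  {5}→1
  2 left: {2,4}→1  {3,5}→1  {4,5}→2
  3 left: {1,3,5}→1  {2,4,5}→3  {3,4,5}→3
  4 left: {0,1,3,5}→1  {1,3,4,5}→4  {2,3,4,5}→6
  placing 0:c first → 10 extensions
  placing 2:i first → 5 extensions
total linear extensions = 15

15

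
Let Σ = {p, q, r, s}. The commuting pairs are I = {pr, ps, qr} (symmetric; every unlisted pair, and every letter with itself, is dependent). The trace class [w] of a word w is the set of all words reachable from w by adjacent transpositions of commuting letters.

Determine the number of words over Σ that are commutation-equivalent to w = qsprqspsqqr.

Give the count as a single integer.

56

#0=q has no predecessor
#1=s depends on [0:q]
#2=p depends on [0:q]
#3=r depends on [1:s]
#4=q depends on [1:s, 2:p]
#5=s depends on [3:r, 4:q]
#6=p depends on [4:q]
#7=s depends on [5:s]
#8=q depends on [6:p, 7:s]
#9=q depends on [8:q]
#10=r depends on [7:s]
sources: [0:q]
N(rest) = Σ N(rest − s) over sources s of rest; N(one piece) = 1:
  size 1 → [9]=1  [10]=1
  size 2 → [8,9]=1  [9,10]=2
  size 3 → [6,8,9]=1  [8,9,10]=3
  size 4 → [6,8,9,10]=4  [7,8,9,10]=3
  size 5 → [5,7,8,9,10]=3  [6,7,8,9,10]=7
  size 6 → [3,5,7,8,9,10]=3  [5,6,7,8,9,10]=10
  size 7 → [3,5,6,7,8,9,10]=13  [4,5,6,7,8,9,10]=10
  size 8 → [2,4,5,6,7,8,9,10]=10  [3,4,5,6,7,8,9,10]=23
  size 9 → [1,3,4,5,6,7,8,9,10]=23  [2,3,4,5,6,7,8,9,10]=33
  first=0(q) contributes 56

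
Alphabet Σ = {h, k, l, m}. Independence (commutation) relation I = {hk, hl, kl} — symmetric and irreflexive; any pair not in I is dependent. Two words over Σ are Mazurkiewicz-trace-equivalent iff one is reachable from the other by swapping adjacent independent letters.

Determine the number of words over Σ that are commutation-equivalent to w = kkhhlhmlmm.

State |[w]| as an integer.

60

piece 0:k — minimal
piece 1:k rests on {0:k}
piece 2:h — minimal
piece 3:h rests on {2:h}
piece 4:l — minimal
piece 5:h rests on {3:h}
piece 6:m rests on {1:k, 4:l, 5:h}
piece 7:l rests on {6:m}
piece 8:m rests on {7:l}
piece 9:m rests on {8:m}
minimal pieces: {0:k, 2:h, 4:l}
ways to finish when only these pieces remain (= sum over removing one remaining piece with nothing left below it):
  1 left: {9}→1
  2 left: {8,9}→1
  3 left: {7,8,9}→1
  4 left: {6,7,8,9}→1
  5 left: {1,6,7,8,9}→1  {4,6,7,8,9}→1  {5,6,7,8,9}→1
  6 left: {0,1,6,7,8,9}→1  {1,4,6,7,8,9}→2  {1,5,6,7,8,9}→2  {3,5,6,7,8,9}→1  {4,5,6,7,8,9}→2
  7 left: {0,1,4,6,7,8,9}→3  {0,1,5,6,7,8,9}→3  {1,3,5,6,7,8,9}→3  {1,4,5,6,7,8,9}→6  {2,3,5,6,7,8,9}→1  {3,4,5,6,7,8,9}→3
  8 left: {0,1,3,5,6,7,8,9}→6  {0,1,4,5,6,7,8,9}→12  {1,2,3,5,6,7,8,9}→4  {1,3,4,5,6,7,8,9}→12  {2,3,4,5,6,7,8,9}→4
  placing 0:k first → 20 extensions
  placing 2:h first → 30 extensions
  placing 4:l first → 10 extensions
total linear extensions = 60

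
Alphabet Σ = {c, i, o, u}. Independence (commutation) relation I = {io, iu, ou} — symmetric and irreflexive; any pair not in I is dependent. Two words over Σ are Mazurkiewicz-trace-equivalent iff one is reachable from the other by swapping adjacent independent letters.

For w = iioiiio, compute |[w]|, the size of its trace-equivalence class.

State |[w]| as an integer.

drop 0:i onto floor
drop 1:i onto {0:i}
drop 2:o onto floor
drop 3:i onto {1:i}
drop 4:i onto {3:i}
drop 5:i onto {4:i}
drop 6:o onto {2:o}
ground layer = {0:i, 2:o}
drop-orders for the pieces not yet dropped (sum over which currently-grounded one goes next):
  1 to go: {5} 1  {6} 1
  2 to go: {2,6} 1  {4,5} 1  {5,6} 2
  3 to go: {2,5,6} 3  {3,4,5} 1  {4,5,6} 3
  4 to go: {1,3,4,5} 1  {2,4,5,6} 6  {3,4,5,6} 4
  5 to go: {0,1,3,4,5} 1  {1,3,4,5,6} 5  {2,3,4,5,6} 10
  if 0:i drops first: 15 orders
  if 2:o drops first: 6 orders
heap linearizations: 21

21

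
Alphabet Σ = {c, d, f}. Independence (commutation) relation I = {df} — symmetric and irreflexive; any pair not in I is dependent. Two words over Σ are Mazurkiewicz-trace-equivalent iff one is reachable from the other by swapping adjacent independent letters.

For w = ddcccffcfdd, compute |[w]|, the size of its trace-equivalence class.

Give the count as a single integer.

0(d) covers ∅
1(d) covers 0:d
2(c) covers 1:d
3(c) covers 2:c
4(c) covers 3:c
5(f) covers 4:c
6(f) covers 5:f
7(c) covers 6:f
8(f) covers 7:c
9(d) covers 7:c
10(d) covers 9:d
floor of heap: 0:d
completions by unplaced set U, small U first (add the entries for U minus each lowest piece of U):
  |U|=1: {8}:1  {10}:1
  |U|=2: {8,10}:2  {9,10}:1
  |U|=3: {8,9,10}:3
  |U|=4: {7,8,9,10}:3
  |U|=5: {6,7,8,9,10}:3
  |U|=6: {5,6,7,8,9,10}:3
  |U|=7: {4,5,6,7,8,9,10}:3
  |U|=8: {3,4,5,6,7,8,9,10}:3
  |U|=9: {2,3,4,5,6,7,8,9,10}:3
  start at 0(d): 3

3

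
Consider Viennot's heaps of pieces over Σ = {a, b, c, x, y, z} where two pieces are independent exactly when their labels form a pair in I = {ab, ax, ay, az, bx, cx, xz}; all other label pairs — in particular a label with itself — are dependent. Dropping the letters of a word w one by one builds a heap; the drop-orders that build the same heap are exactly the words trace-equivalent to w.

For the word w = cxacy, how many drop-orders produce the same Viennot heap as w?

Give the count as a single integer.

4

0(c) covers ∅
1(x) covers ∅
2(a) covers 0:c
3(c) covers 2:a
4(y) covers 1:x, 3:c
floor of heap: 0:c, 1:x
completions by unplaced set U, small U first (add the entries for U minus each lowest piece of U):
  |U|=1: {4}:1
  |U|=2: {1,4}:1  {3,4}:1
  |U|=3: {1,3,4}:2  {2,3,4}:1
  start at 0(c): 3
  start at 1(x): 1
sum over floor = 4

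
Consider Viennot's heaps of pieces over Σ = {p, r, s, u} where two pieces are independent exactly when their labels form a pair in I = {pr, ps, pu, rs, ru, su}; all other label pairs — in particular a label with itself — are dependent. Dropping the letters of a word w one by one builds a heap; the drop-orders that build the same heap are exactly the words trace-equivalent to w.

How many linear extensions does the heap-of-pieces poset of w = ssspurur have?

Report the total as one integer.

1680

piece 0:s — minimal
piece 1:s rests on {0:s}
piece 2:s rests on {1:s}
piece 3:p — minimal
piece 4:u — minimal
piece 5:r — minimal
piece 6:u rests on {4:u}
piece 7:r rests on {5:r}
minimal pieces: {0:s, 3:p, 4:u, 5:r}
ways to finish when only these pieces remain (= sum over removing one remaining piece with nothing left below it):
  1 left: {2}→1  {3}→1  {6}→1  {7}→1
  2 left: {1,2}→1  {2,3}→2  {2,6}→2  {2,7}→2  {3,6}→2  {3,7}→2  {4,6}→1  {5,7}→1  {6,7}→2
  3 left: {0,1,2}→1  {1,2,3}→3  {1,2,6}→3  {1,2,7}→3  {2,3,6}→6  {2,3,7}→6  {2,4,6}→3  {2,5,7}→3  {2,6,7}→6  {3,4,6}→3  {3,5,7}→3  {3,6,7}→6  {4,6,7}→3  {5,6,7}→3
  4 left: {0,1,2,3}→4  {0,1,2,6}→4  {0,1,2,7}→4  {1,2,3,6}→12  {1,2,3,7}→12  {1,2,4,6}→6  {1,2,5,7}→6  {1,2,6,7}→12  {2,3,4,6}→12  {2,3,5,7}→12  {2,3,6,7}→24  {2,4,6,7}→12  {2,5,6,7}→12  {3,4,6,7}→12  {3,5,6,7}→12  {4,5,6,7}→6
  5 left: {0,1,2,3,6}→20  {0,1,2,3,7}→20  {0,1,2,4,6}→10  {0,1,2,5,7}→10  {0,1,2,6,7}→20  {1,2,3,4,6}→30  {1,2,3,5,7}→30  {1,2,3,6,7}→60  {1,2,4,6,7}→30  {1,2,5,6,7}→30  {2,3,4,6,7}→60  {2,3,5,6,7}→60  {2,4,5,6,7}→30  {3,4,5,6,7}→30
  6 left: {0,1,2,3,4,6}→60  {0,1,2,3,5,7}→60  {0,1,2,3,6,7}→120  {0,1,2,4,6,7}→60  {0,1,2,5,6,7}→60  {1,2,3,4,6,7}→180  {1,2,3,5,6,7}→180  {1,2,4,5,6,7}→90  {2,3,4,5,6,7}→180
  placing 0:s first → 630 extensions
  placing 3:p first → 210 extensions
  placing 4:u first → 420 extensions
  placing 5:r first → 420 extensions
total linear extensions = 1680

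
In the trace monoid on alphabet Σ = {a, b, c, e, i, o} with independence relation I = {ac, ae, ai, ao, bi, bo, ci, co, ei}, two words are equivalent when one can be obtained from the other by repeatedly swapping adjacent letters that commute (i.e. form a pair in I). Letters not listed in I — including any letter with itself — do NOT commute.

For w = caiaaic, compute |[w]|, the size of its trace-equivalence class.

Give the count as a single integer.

210

#0=c has no predecessor
#1=a has no predecessor
#2=i has no predecessor
#3=a depends on [1:a]
#4=a depends on [3:a]
#5=i depends on [2:i]
#6=c depends on [0:c]
sources: [0:c, 1:a, 2:i]
N(rest) = Σ N(rest − s) over sources s of rest; N(one piece) = 1:
  size 1 → [4]=1  [5]=1  [6]=1
  size 2 → [0,6]=1  [2,5]=1  [3,4]=1  [4,5]=2  [4,6]=2  [5,6]=2
  size 3 → [0,4,6]=3  [0,5,6]=3  [1,3,4]=1  [2,4,5]=3  [2,5,6]=3  [3,4,5]=3  [3,4,6]=3  [4,5,6]=6
  size 4 → [0,2,5,6]=6  [0,3,4,6]=6  [0,4,5,6]=12  [1,3,4,5]=4  [1,3,4,6]=4  [2,3,4,5]=6  [2,4,5,6]=12  [3,4,5,6]=12
  size 5 → [0,1,3,4,6]=10  [0,2,4,5,6]=30  [0,3,4,5,6]=30  [1,2,3,4,5]=10  [1,3,4,5,6]=20  [2,3,4,5,6]=30
  first=0(c) contributes 60
  first=1(a) contributes 90
  first=2(i) contributes 60
|[w]| = 210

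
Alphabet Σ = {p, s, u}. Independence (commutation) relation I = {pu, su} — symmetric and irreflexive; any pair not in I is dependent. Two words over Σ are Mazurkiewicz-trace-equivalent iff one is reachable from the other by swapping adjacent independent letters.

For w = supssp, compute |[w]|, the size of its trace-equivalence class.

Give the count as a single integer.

6

0(s) covers ∅
1(u) covers ∅
2(p) covers 0:s
3(s) covers 2:p
4(s) covers 3:s
5(p) covers 4:s
floor of heap: 0:s, 1:u
completions by unplaced set U, small U first (add the entries for U minus each lowest piece of U):
  |U|=1: {1}:1  {5}:1
  |U|=2: {1,5}:2  {4,5}:1
  |U|=3: {1,4,5}:3  {3,4,5}:1
  |U|=4: {1,3,4,5}:4  {2,3,4,5}:1
  start at 0(s): 5
  start at 1(u): 1
sum over floor = 6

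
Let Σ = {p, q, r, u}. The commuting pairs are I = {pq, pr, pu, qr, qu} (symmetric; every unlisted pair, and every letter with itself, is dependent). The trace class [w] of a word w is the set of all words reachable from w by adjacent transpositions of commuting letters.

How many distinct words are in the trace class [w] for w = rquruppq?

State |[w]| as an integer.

piece 0:r — minimal
piece 1:q — minimal
piece 2:u rests on {0:r}
piece 3:r rests on {2:u}
piece 4:u rests on {3:r}
piece 5:p — minimal
piece 6:p rests on {5:p}
piece 7:q rests on {1:q}
minimal pieces: {0:r, 1:q, 5:p}
ways to finish when only these pieces remain (= sum over removing one remaining piece with nothing left below it):
  1 left: {4}→1  {6}→1  {7}→1
  2 left: {1,7}→1  {3,4}→1  {4,6}→2  {4,7}→2  {5,6}→1  {6,7}→2
  3 left: {1,4,7}→3  {1,6,7}→3  {2,3,4}→1  {3,4,6}→3  {3,4,7}→3  {4,5,6}→3  {4,6,7}→6  {5,6,7}→3
  4 left: {0,2,3,4}→1  {1,3,4,7}→6  {1,4,6,7}→12  {1,5,6,7}→6  {2,3,4,6}→4  {2,3,4,7}→4  {3,4,5,6}→6  {3,4,6,7}→12  {4,5,6,7}→12
  5 left: {0,2,3,4,6}→5  {0,2,3,4,7}→5  {1,2,3,4,7}→10  {1,3,4,6,7}→30  {1,4,5,6,7}→30  {2,3,4,5,6}→10  {2,3,4,6,7}→20  {3,4,5,6,7}→30
  6 left: {0,1,2,3,4,7}→15  {0,2,3,4,5,6}→15  {0,2,3,4,6,7}→30  {1,2,3,4,6,7}→60  {1,3,4,5,6,7}→90  {2,3,4,5,6,7}→60
  placing 0:r first → 210 extensions
  placing 1:q first → 105 extensions
  placing 5:p first → 105 extensions
total linear extensions = 420

420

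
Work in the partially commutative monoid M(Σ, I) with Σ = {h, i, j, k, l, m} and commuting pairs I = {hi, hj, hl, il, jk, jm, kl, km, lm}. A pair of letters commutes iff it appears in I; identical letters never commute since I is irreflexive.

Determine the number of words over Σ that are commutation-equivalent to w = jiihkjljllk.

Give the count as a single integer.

drop 0:j onto floor
drop 1:i onto {0:j}
drop 2:i onto {1:i}
drop 3:h onto floor
drop 4:k onto {2:i, 3:h}
drop 5:j onto {2:i}
drop 6:l onto {5:j}
drop 7:j onto {6:l}
drop 8:l onto {7:j}
drop 9:l onto {8:l}
drop 10:k onto {4:k}
ground layer = {0:j, 3:h}
drop-orders for the pieces not yet dropped (sum over which currently-grounded one goes next):
  1 to go: {9} 1  {10} 1
  2 to go: {4,10} 1  {8,9} 1  {9,10} 2
  3 to go: {3,4,10} 1  {4,9,10} 3  {7,8,9} 1  {8,9,10} 3
  4 to go: {3,4,9,10} 4  {4,8,9,10} 6  {6,7,8,9} 1  {7,8,9,10} 4
  5 to go: {3,4,8,9,10} 10  {4,7,8,9,10} 10  {5,6,7,8,9} 1  {6,7,8,9,10} 5
  6 to go: {3,4,7,8,9,10} 20  {4,6,7,8,9,10} 15  {5,6,7,8,9,10} 6
  7 to go: {3,4,6,7,8,9,10} 35  {4,5,6,7,8,9,10} 21
  8 to go: {2,4,5,6,7,8,9,10} 21  {3,4,5,6,7,8,9,10} 56
  9 to go: {1,2,4,5,6,7,8,9,10} 21  {2,3,4,5,6,7,8,9,10} 77
  if 0:j drops first: 98 orders
  if 3:h drops first: 21 orders
heap linearizations: 119

119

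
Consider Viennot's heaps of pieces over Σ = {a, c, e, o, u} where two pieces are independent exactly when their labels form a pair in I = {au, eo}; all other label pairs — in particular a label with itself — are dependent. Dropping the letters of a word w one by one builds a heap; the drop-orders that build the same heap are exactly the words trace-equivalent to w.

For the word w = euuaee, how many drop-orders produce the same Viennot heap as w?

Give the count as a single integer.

3

drop 0:e onto floor
drop 1:u onto {0:e}
drop 2:u onto {1:u}
drop 3:a onto {0:e}
drop 4:e onto {2:u, 3:a}
drop 5:e onto {4:e}
ground layer = {0:e}
drop-orders for the pieces not yet dropped (sum over which currently-grounded one goes next):
  1 to go: {5} 1
  2 to go: {4,5} 1
  3 to go: {2,4,5} 1  {3,4,5} 1
  4 to go: {1,2,4,5} 1  {2,3,4,5} 2
  if 0:e drops first: 3 orders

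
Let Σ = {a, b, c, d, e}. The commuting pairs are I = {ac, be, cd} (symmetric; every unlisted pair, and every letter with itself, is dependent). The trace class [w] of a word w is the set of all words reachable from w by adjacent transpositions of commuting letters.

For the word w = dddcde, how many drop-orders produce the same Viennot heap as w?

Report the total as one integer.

#0=d has no predecessor
#1=d depends on [0:d]
#2=d depends on [1:d]
#3=c has no predecessor
#4=d depends on [2:d]
#5=e depends on [3:c, 4:d]
sources: [0:d, 3:c]
N(rest) = Σ N(rest − s) over sources s of rest; N(one piece) = 1:
  size 1 → [5]=1
  size 2 → [3,5]=1  [4,5]=1
  size 3 → [2,4,5]=1  [3,4,5]=2
  size 4 → [1,2,4,5]=1  [2,3,4,5]=3
  first=0(d) contributes 4
  first=3(c) contributes 1
|[w]| = 5

5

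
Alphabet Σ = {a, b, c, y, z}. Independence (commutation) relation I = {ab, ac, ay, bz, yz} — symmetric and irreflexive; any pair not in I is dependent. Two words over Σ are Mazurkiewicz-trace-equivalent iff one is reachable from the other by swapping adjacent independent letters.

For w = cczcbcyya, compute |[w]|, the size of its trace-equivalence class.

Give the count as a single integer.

6

0(c) covers ∅
1(c) covers 0:c
2(z) covers 1:c
3(c) covers 2:z
4(b) covers 3:c
5(c) covers 4:b
6(y) covers 5:c
7(y) covers 6:y
8(a) covers 2:z
floor of heap: 0:c
completions by unplaced set U, small U first (add the entries for U minus each lowest piece of U):
  |U|=1: {7}:1  {8}:1
  |U|=2: {6,7}:1  {7,8}:2
  |U|=3: {5,6,7}:1  {6,7,8}:3
  |U|=4: {4,5,6,7}:1  {5,6,7,8}:4
  |U|=5: {3,4,5,6,7}:1  {4,5,6,7,8}:5
  |U|=6: {3,4,5,6,7,8}:6
  |U|=7: {2,3,4,5,6,7,8}:6
  start at 0(c): 6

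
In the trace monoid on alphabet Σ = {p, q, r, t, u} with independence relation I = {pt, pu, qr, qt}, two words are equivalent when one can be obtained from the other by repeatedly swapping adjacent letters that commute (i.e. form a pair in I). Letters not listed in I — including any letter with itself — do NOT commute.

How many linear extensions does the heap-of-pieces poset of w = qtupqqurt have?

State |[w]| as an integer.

0(q) covers ∅
1(t) covers ∅
2(u) covers 0:q, 1:t
3(p) covers 0:q
4(q) covers 2:u, 3:p
5(q) covers 4:q
6(u) covers 5:q
7(r) covers 6:u
8(t) covers 7:r
floor of heap: 0:q, 1:t
completions by unplaced set U, small U first (add the entries for U minus each lowest piece of U):
  |U|=1: {8}:1
  |U|=2: {7,8}:1
  |U|=3: {6,7,8}:1
  |U|=4: {5,6,7,8}:1
  |U|=5: {4,5,6,7,8}:1
  |U|=6: {2,4,5,6,7,8}:1  {3,4,5,6,7,8}:1
  |U|=7: {1,2,4,5,6,7,8}:1  {2,3,4,5,6,7,8}:2
  start at 0(q): 3
  start at 1(t): 2
sum over floor = 5

5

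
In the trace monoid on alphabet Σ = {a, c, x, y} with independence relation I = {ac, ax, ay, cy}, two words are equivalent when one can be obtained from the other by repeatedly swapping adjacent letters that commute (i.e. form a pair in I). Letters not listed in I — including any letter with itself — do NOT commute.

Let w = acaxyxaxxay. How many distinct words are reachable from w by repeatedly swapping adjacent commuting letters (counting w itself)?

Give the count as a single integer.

#0=a has no predecessor
#1=c has no predecessor
#2=a depends on [0:a]
#3=x depends on [1:c]
#4=y depends on [3:x]
#5=x depends on [4:y]
#6=a depends on [2:a]
#7=x depends on [5:x]
#8=x depends on [7:x]
#9=a depends on [6:a]
#10=y depends on [8:x]
sources: [0:a, 1:c]
N(rest) = Σ N(rest − s) over sources s of rest; N(one piece) = 1:
  size 1 → [9]=1  [10]=1
  size 2 → [6,9]=1  [8,10]=1  [9,10]=2
  size 3 → [2,6,9]=1  [6,9,10]=3  [7,8,10]=1  [8,9,10]=3
  size 4 → [0,2,6,9]=1  [2,6,9,10]=4  [5,7,8,10]=1  [6,8,9,10]=6  [7,8,9,10]=4
  size 5 → [0,2,6,9,10]=5  [2,6,8,9,10]=10  [4,5,7,8,10]=1  [5,7,8,9,10]=5  [6,7,8,9,10]=10
  size 6 → [0,2,6,8,9,10]=15  [2,6,7,8,9,10]=20  [3,4,5,7,8,10]=1  [4,5,7,8,9,10]=6  [5,6,7,8,9,10]=15
  size 7 → [0,2,6,7,8,9,10]=35  [1,3,4,5,7,8,10]=1  [2,5,6,7,8,9,10]=35  [3,4,5,7,8,9,10]=7  [4,5,6,7,8,9,10]=21
  size 8 → [0,2,5,6,7,8,9,10]=70  [1,3,4,5,7,8,9,10]=8  [2,4,5,6,7,8,9,10]=56  [3,4,5,6,7,8,9,10]=28
  size 9 → [0,2,4,5,6,7,8,9,10]=126  [1,3,4,5,6,7,8,9,10]=36  [2,3,4,5,6,7,8,9,10]=84
  first=0(a) contributes 120
  first=1(c) contributes 210
|[w]| = 330

330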